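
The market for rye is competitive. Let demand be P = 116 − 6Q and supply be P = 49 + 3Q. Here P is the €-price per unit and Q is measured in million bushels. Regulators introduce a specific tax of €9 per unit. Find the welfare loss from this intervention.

€4.50 million

Competitive equilibrium: 116 − 6Q = 49 + 3Q → Q* = 7.4444, P* = 71.3333.
With the tax, the buyer price exceeds the seller price by 9: (116 − 6Q) − (49 + 3Q) = 9 → Q' = 6.4444.
ΔQ = 7.4444 − 6.4444 = 1; the wedge equals the tax, 9.
DWL = ½ × 1 × 9 = €4.50 million.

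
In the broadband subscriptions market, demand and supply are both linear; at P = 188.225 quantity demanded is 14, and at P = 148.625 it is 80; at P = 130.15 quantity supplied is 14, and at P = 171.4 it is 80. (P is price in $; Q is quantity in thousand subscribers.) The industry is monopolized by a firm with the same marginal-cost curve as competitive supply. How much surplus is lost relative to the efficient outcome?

$249.65 thousand

Demand slope = (148.625 − 188.225)/(80 − 14) = −0.6, so P = 196.625 − 0.6Q.
Supply slope = (171.4 − 130.15)/(80 − 14) = 0.625, so P = 121.4 + 0.625Q.
Competitive equilibrium: 196.625 − 0.6Q = 121.4 + 0.625Q → Q* = 61.4082, P* = 159.7801.
Marginal revenue: MR = 196.625 − 1.2Q. Set MR = MC: 196.625 − 1.2Q = 121.4 + 0.625Q → Q_m = 41.2192.
Price P_m = 196.625 − 0.6·41.2192 = 171.8935; MC(Q_m) = 121.4 + 0.625·41.2192 = 147.162.
Competitive Q* = 61.4082, so ΔQ = 20.189; wedge = 171.8935 − 147.162 = 24.7315.
DWL = ½ × 20.189 × 24.7315 = $249.65 thousand.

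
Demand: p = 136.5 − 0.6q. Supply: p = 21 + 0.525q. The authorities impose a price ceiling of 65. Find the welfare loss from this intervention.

200.02

Competitive equilibrium: 136.5 − 0.6q = 21 + 0.525q → q* = 102.6667, p* = 74.9.
At the ceiling p = 65, quantity supplied = (65 − 21)/0.525 = 83.8095.
Willingness to pay at q' = 83.8095: 136.5 − 0.6·83.8095 = 86.2143.
Δq = 102.6667 − 83.8095 = 18.8572; wedge = 86.2143 − 65 = 21.2143.
The triangle = ½ × 18.8572 × 21.2143 = 200.02.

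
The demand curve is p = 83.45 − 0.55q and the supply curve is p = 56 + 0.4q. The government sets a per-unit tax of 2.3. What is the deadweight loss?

2.78

Competitive equilibrium: 83.45 − 0.55q = 56 + 0.4q → q* = 28.8947, p* = 67.5579.
With the tax, the buyer price exceeds the seller price by 2.3: (83.45 − 0.55q) − (56 + 0.4q) = 2.3 → q' = 26.4737.
Δq = 28.8947 − 26.4737 = 2.421; the wedge equals the tax, 2.3.
The triangle = ½ × 2.421 × 2.3 = 2.78.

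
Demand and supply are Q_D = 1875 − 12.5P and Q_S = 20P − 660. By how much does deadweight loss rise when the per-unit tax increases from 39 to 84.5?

21612.50

In inverse form: demand P = 150 − 0.08Q, supply P = 33 + 0.05Q.
Competitive equilibrium: 150 − 0.08Q = 33 + 0.05Q → Q* = 900, P* = 78.
For a per-unit tax t: ΔQ = t/0.13, so DWL = ½·t·(t/0.13) = t²/0.26.
At t = 39: DWL = 5850. At t = 84.5: DWL = 27462.5.
Increase = 27462.5 − 5850 = 21612.50.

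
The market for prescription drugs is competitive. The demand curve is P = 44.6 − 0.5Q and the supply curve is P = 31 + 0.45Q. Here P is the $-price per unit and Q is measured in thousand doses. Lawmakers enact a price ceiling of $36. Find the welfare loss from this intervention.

Competitive equilibrium: 44.6 − 0.5Q = 31 + 0.45Q → Q* = 14.3158, P* = 37.4421.
At the ceiling P = 36, quantity supplied = (36 − 31)/0.45 = 11.1111.
Willingness to pay at Q' = 11.1111: 44.6 − 0.5·11.1111 = 39.0445.
ΔQ = 14.3158 − 11.1111 = 3.2047; wedge = 39.0445 − 36 = 3.0445.
DWL = ½ × 3.2047 × 3.0445 = $4.88 thousand.

$4.88 thousand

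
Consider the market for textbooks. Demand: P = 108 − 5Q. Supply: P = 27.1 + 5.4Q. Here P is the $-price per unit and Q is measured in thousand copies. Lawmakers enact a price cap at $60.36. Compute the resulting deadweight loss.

Competitive equilibrium: 108 − 5Q = 27.1 + 5.4Q → Q* = 7.7788, P* = 69.1058.
At the ceiling P = 60.36, quantity supplied = (60.36 − 27.1)/5.4 = 6.1593.
Willingness to pay at Q' = 6.1593: 108 − 5·6.1593 = 77.2035.
ΔQ = 7.7788 − 6.1593 = 1.6195; wedge = 77.2035 − 60.36 = 16.8435.
Deadweight loss = ½ × 1.6195 × 16.8435 = $13.64 thousand.

$13.64 thousand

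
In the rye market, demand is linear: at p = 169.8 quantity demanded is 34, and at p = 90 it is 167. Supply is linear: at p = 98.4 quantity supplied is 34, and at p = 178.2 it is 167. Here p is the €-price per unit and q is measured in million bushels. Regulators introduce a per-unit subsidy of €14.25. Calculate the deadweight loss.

Demand slope = (90 − 169.8)/(167 − 34) = −0.6, so p = 190.2 − 0.6q.
Supply slope = (178.2 − 98.4)/(167 − 34) = 0.6, so p = 78 + 0.6q.
Competitive equilibrium: 190.2 − 0.6q = 78 + 0.6q → q* = 93.5, p* = 134.1.
The subsidy lowers effective supply by 14.25: p = 63.75 + 0.6q.
New quantity: 190.2 − 0.6q = 63.75 + 0.6q → q' = 105.375.
Overproduction Δq = 105.375 − 93.5 = 11.875; wedge = subsidy = 14.25.
Welfare loss = ½ × 11.875 × 14.25 = €84.61 million.

€84.61 million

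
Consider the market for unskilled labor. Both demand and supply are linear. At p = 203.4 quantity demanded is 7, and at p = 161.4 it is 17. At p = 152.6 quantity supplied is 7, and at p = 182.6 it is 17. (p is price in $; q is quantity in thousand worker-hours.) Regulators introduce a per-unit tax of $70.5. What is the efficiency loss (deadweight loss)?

Demand slope = (161.4 − 203.4)/(17 − 7) = −4.2, so p = 232.8 − 4.2q.
Supply slope = (182.6 − 152.6)/(17 − 7) = 3, so p = 131.6 + 3q.
Competitive equilibrium: 232.8 − 4.2q = 131.6 + 3q → q* = 14.0556, p* = 173.7667.
With the tax, the buyer price exceeds the seller price by 70.5: (232.8 − 4.2q) − (131.6 + 3q) = 70.5 → q' = 4.2639.
Δq = 14.0556 − 4.2639 = 9.7917; the wedge equals the tax, 70.5.
Deadweight loss = ½ × 9.7917 × 70.5 = $345.16 thousand.

$345.16 thousand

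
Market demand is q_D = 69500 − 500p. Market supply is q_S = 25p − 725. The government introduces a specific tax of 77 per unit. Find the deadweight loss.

70583.33

In inverse form: demand p = 139 − 0.002q, supply p = 29 + 0.04q.
Competitive equilibrium: 139 − 0.002q = 29 + 0.04q → q* = 2619.0476, p* = 133.7619.
With the tax, the buyer price exceeds the seller price by 77: (139 − 0.002q) − (29 + 0.04q) = 77 → q' = 785.7143.
Δq = 2619.0476 − 785.7143 = 1833.3333; the wedge equals the tax, 77.
Welfare loss = ½ × 1833.3333 × 77 = 70583.33.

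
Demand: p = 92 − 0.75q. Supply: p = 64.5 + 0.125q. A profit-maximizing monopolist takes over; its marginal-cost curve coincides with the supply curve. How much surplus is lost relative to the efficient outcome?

Competitive equilibrium: 92 − 0.75q = 64.5 + 0.125q → q* = 31.4286, p* = 68.4286.
Marginal revenue: MR = 92 − 1.5q. Set MR = MC: 92 − 1.5q = 64.5 + 0.125q → q_m = 16.9231.
Price p_m = 92 − 0.75·16.9231 = 79.3077; MC(q_m) = 64.5 + 0.125·16.9231 = 66.6154.
Competitive q* = 31.4286, so Δq = 14.5055; wedge = 79.3077 − 66.6154 = 12.6923.
Deadweight loss = ½ × 14.5055 × 12.6923 = 92.05.

92.05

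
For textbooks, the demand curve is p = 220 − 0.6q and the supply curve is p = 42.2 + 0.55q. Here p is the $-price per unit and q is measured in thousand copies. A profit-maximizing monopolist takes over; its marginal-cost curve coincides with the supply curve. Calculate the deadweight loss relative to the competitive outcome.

Competitive equilibrium: 220 − 0.6q = 42.2 + 0.55q → q* = 154.6087, p* = 127.2348.
Marginal revenue: MR = 220 − 1.2q. Set MR = MC: 220 − 1.2q = 42.2 + 0.55q → q_m = 101.6.
Price p_m = 220 − 0.6·101.6 = 159.04; MC(q_m) = 42.2 + 0.55·101.6 = 98.08.
Competitive q* = 154.6087, so Δq = 53.0087; wedge = 159.04 − 98.08 = 60.96.
Welfare loss = ½ × 53.0087 × 60.96 = $1615.71 thousand.

$1615.71 thousand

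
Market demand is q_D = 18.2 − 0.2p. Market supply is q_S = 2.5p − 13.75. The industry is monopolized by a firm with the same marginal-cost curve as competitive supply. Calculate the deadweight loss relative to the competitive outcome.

In inverse form: demand p = 91 − 5q, supply p = 5.5 + 0.4q.
Competitive equilibrium: 91 − 5q = 5.5 + 0.4q → q* = 15.8333, p* = 11.8333.
Marginal revenue: MR = 91 − 10q. Set MR = MC: 91 − 10q = 5.5 + 0.4q → q_m = 8.2212.
Price p_m = 91 − 5·8.2212 = 49.894; MC(q_m) = 5.5 + 0.4·8.2212 = 8.7885.
Competitive q* = 15.8333, so Δq = 7.6121; wedge = 49.894 − 8.7885 = 41.1055.
DWL = ½ × 7.6121 × 41.1055 = 156.45.

156.45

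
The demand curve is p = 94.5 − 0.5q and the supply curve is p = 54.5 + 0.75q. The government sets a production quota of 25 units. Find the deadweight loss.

Competitive equilibrium: 94.5 − 0.5q = 54.5 + 0.75q → q* = 32, p* = 78.5.
At q = 25: demand price = 94.5 − 0.5·25 = 82; supply price = 54.5 + 0.75·25 = 73.25.
Δq = 32 − 25 = 7; wedge = 82 − 73.25 = 8.75.
The triangle = ½ × 7 × 8.75 = 30.625.

30.625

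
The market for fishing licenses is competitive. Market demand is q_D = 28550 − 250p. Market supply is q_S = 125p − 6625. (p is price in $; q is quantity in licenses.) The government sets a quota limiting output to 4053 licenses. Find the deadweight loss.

In inverse form: demand p = 114.2 − 0.004q, supply p = 53 + 0.008q.
Competitive equilibrium: 114.2 − 0.004q = 53 + 0.008q → q* = 5100, p* = 93.8.
At q = 4053: demand price = 114.2 − 0.004·4053 = 97.988; supply price = 53 + 0.008·4053 = 85.424.
Δq = 5100 − 4053 = 1047; wedge = 97.988 − 85.424 = 12.564.
Deadweight loss = ½ × 1047 × 12.564 = $6577.254.

$6577.254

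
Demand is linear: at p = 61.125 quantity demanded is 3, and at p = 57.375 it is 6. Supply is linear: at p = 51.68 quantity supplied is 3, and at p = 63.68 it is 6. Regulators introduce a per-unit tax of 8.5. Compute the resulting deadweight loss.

6.88

Demand slope = (57.375 − 61.125)/(6 − 3) = −1.25, so p = 64.875 − 1.25q.
Supply slope = (63.68 − 51.68)/(6 − 3) = 4, so p = 39.68 + 4q.
Competitive equilibrium: 64.875 − 1.25q = 39.68 + 4q → q* = 4.799, p* = 58.8762.
With the tax, the buyer price exceeds the seller price by 8.5: (64.875 − 1.25q) − (39.68 + 4q) = 8.5 → q' = 3.18.
Δq = 4.799 − 3.18 = 1.619; the wedge equals the tax, 8.5.
The triangle = ½ × 1.619 × 8.5 = 6.88.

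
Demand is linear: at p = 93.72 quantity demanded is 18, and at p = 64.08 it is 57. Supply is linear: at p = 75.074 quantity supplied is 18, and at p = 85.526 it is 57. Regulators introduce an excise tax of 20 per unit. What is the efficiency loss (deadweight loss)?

194.55

Demand slope = (64.08 − 93.72)/(57 − 18) = −0.76, so p = 107.4 − 0.76q.
Supply slope = (85.526 − 75.074)/(57 − 18) = 0.268, so p = 70.25 + 0.268q.
Competitive equilibrium: 107.4 − 0.76q = 70.25 + 0.268q → q* = 36.1381, p* = 79.935.
With the tax, the buyer price exceeds the seller price by 20: (107.4 − 0.76q) − (70.25 + 0.268q) = 20 → q' = 16.6829.
Δq = 36.1381 − 16.6829 = 19.4552; the wedge equals the tax, 20.
DWL = ½ × 19.4552 × 20 = 194.55.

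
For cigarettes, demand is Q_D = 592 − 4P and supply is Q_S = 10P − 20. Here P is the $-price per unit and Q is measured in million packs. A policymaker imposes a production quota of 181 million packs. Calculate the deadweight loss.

In inverse form: demand P = 148 − 0.25Q, supply P = 2 + 0.1Q.
Competitive equilibrium: 148 − 0.25Q = 2 + 0.1Q → Q* = 417.14286, P* = 43.71429.
At Q = 181: demand price = 148 − 0.25·181 = 102.75; supply price = 2 + 0.1·181 = 20.1.
ΔQ = 417.14286 − 181 = 236.14286; wedge = 102.75 − 20.1 = 82.65.
Welfare loss = ½ × 236.14286 × 82.65 = $9758.60 million.

$9758.60 million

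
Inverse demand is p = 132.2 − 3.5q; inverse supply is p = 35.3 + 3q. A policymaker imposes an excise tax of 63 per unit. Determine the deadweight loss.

Competitive equilibrium: 132.2 − 3.5q = 35.3 + 3q → q* = 14.9077, p* = 80.0231.
With the tax, the buyer price exceeds the seller price by 63: (132.2 − 3.5q) − (35.3 + 3q) = 63 → q' = 5.2154.
Δq = 14.9077 − 5.2154 = 9.6923; the wedge equals the tax, 63.
Deadweight loss = ½ × 9.6923 × 63 = 305.31.

305.31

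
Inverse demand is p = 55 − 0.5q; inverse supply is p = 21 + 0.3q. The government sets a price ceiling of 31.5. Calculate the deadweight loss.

22.50

Competitive equilibrium: 55 − 0.5q = 21 + 0.3q → q* = 42.5, p* = 33.75.
At the ceiling p = 31.5, quantity supplied = (31.5 − 21)/0.3 = 35.
Willingness to pay at q' = 35: 55 − 0.5·35 = 37.5.
Δq = 42.5 − 35 = 7.5; wedge = 37.5 − 31.5 = 6.
The triangle = ½ × 7.5 × 6 = 22.50.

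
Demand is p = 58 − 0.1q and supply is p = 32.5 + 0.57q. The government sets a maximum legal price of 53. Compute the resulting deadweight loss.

1.47

Competitive equilibrium: 58 − 0.1q = 32.5 + 0.57q → q* = 38.0597, p* = 54.194.
At the ceiling p = 53, quantity supplied = (53 − 32.5)/0.57 = 35.9649.
Willingness to pay at q' = 35.9649: 58 − 0.1·35.9649 = 54.4035.
Δq = 38.0597 − 35.9649 = 2.0948; wedge = 54.4035 − 53 = 1.4035.
DWL = ½ × 2.0948 × 1.4035 = 1.47.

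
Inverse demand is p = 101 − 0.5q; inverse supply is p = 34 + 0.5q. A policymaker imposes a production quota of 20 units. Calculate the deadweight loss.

1104.50

Competitive equilibrium: 101 − 0.5q = 34 + 0.5q → q* = 67, p* = 67.5.
At q = 20: demand price = 101 − 0.5·20 = 91; supply price = 34 + 0.5·20 = 44.
Δq = 67 − 20 = 47; wedge = 91 − 44 = 47.
Deadweight loss = ½ × 47 × 47 = 1104.50.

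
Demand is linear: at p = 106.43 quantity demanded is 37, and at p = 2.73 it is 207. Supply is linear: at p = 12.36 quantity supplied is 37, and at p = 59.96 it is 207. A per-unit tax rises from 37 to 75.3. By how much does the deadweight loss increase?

Demand slope = (2.73 − 106.43)/(207 − 37) = −0.61, so p = 129 − 0.61q.
Supply slope = (59.96 − 12.36)/(207 − 37) = 0.28, so p = 2 + 0.28q.
Competitive equilibrium: 129 − 0.61q = 2 + 0.28q → q* = 142.6966, p* = 41.9551.
For a per-unit tax t: Δq = t/0.89, so DWL = ½·t·(t/0.89) = t²/1.78.
At t = 37: DWL = 769.101. At t = 75.3: DWL = 3185.444.
Increase = 3185.444 − 769.101 = 2416.34.

2416.34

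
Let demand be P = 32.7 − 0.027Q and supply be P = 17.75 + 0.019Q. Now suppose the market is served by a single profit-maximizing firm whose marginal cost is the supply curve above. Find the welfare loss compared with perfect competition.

332.34

Competitive equilibrium: 32.7 − 0.027Q = 17.75 + 0.019Q → Q* = 325, P* = 23.925.
Marginal revenue: MR = 32.7 − 0.054Q. Set MR = MC: 32.7 − 0.054Q = 17.75 + 0.019Q → Q_m = 204.79452.
Price P_m = 32.7 − 0.027·204.79452 = 27.17055; MC(Q_m) = 17.75 + 0.019·204.79452 = 21.6411.
Competitive Q* = 325, so ΔQ = 120.20548; wedge = 27.17055 − 21.6411 = 5.52945.
DWL = ½ × 120.20548 × 5.52945 = 332.34.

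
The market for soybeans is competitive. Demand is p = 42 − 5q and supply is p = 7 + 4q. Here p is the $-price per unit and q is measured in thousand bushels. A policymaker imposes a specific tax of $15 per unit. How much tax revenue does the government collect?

$33.33 thousand

Competitive equilibrium: 42 − 5q = 7 + 4q → q* = 3.8889, p* = 22.5556.
With the tax, the buyer price exceeds the seller price by 15: (42 − 5q) − (7 + 4q) = 15 → q' = 2.2222.
Tax revenue = 15 × 2.2222 = $33.33 thousand.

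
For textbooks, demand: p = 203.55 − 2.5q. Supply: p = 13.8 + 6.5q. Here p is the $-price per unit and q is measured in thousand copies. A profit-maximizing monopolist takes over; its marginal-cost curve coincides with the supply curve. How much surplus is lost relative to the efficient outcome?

Competitive equilibrium: 203.55 − 2.5q = 13.8 + 6.5q → q* = 21.0833, p* = 150.8417.
Marginal revenue: MR = 203.55 − 5q. Set MR = MC: 203.55 − 5q = 13.8 + 6.5q → q_m = 16.5.
Price p_m = 203.55 − 2.5·16.5 = 162.3; MC(q_m) = 13.8 + 6.5·16.5 = 121.05.
Competitive q* = 21.0833, so Δq = 4.5833; wedge = 162.3 − 121.05 = 41.25.
Deadweight loss = ½ × 4.5833 × 41.25 = $94.53 thousand.

$94.53 thousand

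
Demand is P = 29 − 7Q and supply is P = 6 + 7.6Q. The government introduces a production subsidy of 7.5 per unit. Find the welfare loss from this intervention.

1.93

Competitive equilibrium: 29 − 7Q = 6 + 7.6Q → Q* = 1.5753, P* = 17.9726.
The subsidy lowers effective supply by 7.5: P = 7.6Q − 1.5.
New quantity: 29 − 7Q = 7.6Q − 1.5 → Q' = 2.089.
Overproduction ΔQ = 2.089 − 1.5753 = 0.5137; wedge = subsidy = 7.5.
Welfare loss = ½ × 0.5137 × 7.5 = 1.93.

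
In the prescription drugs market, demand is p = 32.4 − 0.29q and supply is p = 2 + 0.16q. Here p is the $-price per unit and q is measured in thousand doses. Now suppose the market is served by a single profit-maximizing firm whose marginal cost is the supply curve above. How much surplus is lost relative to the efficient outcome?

Competitive equilibrium: 32.4 − 0.29q = 2 + 0.16q → q* = 67.5556, p* = 12.8089.
Marginal revenue: MR = 32.4 − 0.58q. Set MR = MC: 32.4 − 0.58q = 2 + 0.16q → q_m = 41.0811.
Price p_m = 32.4 − 0.29·41.0811 = 20.4865; MC(q_m) = 2 + 0.16·41.0811 = 8.573.
Competitive q* = 67.5556, so Δq = 26.4745; wedge = 20.4865 − 8.573 = 11.9135.
Deadweight loss = ½ × 26.4745 × 11.9135 = $157.70 thousand.

$157.70 thousand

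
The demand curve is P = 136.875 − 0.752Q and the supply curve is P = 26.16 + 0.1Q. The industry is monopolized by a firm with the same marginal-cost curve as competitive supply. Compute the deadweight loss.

1581.14

Competitive equilibrium: 136.875 − 0.752Q = 26.16 + 0.1Q → Q* = 129.9472, P* = 39.1547.
Marginal revenue: MR = 136.875 − 1.504Q. Set MR = MC: 136.875 − 1.504Q = 26.16 + 0.1Q → Q_m = 69.0243.
Price P_m = 136.875 − 0.752·69.0243 = 84.9687; MC(Q_m) = 26.16 + 0.1·69.0243 = 33.0624.
Competitive Q* = 129.9472, so ΔQ = 60.9229; wedge = 84.9687 − 33.0624 = 51.9063.
The triangle = ½ × 60.9229 × 51.9063 = 1581.14.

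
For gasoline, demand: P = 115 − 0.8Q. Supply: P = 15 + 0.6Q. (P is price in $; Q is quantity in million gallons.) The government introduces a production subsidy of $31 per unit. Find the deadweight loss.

Competitive equilibrium: 115 − 0.8Q = 15 + 0.6Q → Q* = 71.4286, P* = 57.8571.
The subsidy lowers effective supply by 31: P = 0.6Q − 16.
New quantity: 115 − 0.8Q = 0.6Q − 16 → Q' = 93.5714.
Overproduction ΔQ = 93.5714 − 71.4286 = 22.1428; wedge = subsidy = 31.
Deadweight loss = ½ × 22.1428 × 31 = $343.21 million.

$343.21 million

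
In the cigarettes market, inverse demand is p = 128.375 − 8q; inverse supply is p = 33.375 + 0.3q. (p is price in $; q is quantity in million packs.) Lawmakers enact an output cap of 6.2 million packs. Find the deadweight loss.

Competitive equilibrium: 128.375 − 8q = 33.375 + 0.3q → q* = 11.4458, p* = 36.8087.
At q = 6.2: demand price = 128.375 − 8·6.2 = 78.775; supply price = 33.375 + 0.3·6.2 = 35.235.
Δq = 11.4458 − 6.2 = 5.2458; wedge = 78.775 − 35.235 = 43.54.
Welfare loss = ½ × 5.2458 × 43.54 = $114.20 million.

$114.20 million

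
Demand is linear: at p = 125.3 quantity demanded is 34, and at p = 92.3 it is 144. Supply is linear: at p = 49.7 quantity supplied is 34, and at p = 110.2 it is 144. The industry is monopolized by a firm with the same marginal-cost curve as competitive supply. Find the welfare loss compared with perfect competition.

Demand slope = (92.3 − 125.3)/(144 − 34) = −0.3, so p = 135.5 − 0.3q.
Supply slope = (110.2 − 49.7)/(144 − 34) = 0.55, so p = 31 + 0.55q.
Competitive equilibrium: 135.5 − 0.3q = 31 + 0.55q → q* = 122.9412, p* = 98.6176.
Marginal revenue: MR = 135.5 − 0.6q. Set MR = MC: 135.5 − 0.6q = 31 + 0.55q → q_m = 90.8696.
Price p_m = 135.5 − 0.3·90.8696 = 108.2391; MC(q_m) = 31 + 0.55·90.8696 = 80.9783.
Competitive q* = 122.9412, so Δq = 32.0716; wedge = 108.2391 − 80.9783 = 27.2608.
Deadweight loss = ½ × 32.0716 × 27.2608 = 437.15.

437.15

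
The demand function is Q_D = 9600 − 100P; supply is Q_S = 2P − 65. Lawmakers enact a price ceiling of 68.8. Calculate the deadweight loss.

687.13

In inverse form: demand P = 96 − 0.01Q, supply P = 32.5 + 0.5Q.
Competitive equilibrium: 96 − 0.01Q = 32.5 + 0.5Q → Q* = 124.5098, P* = 94.7549.
At the ceiling P = 68.8, quantity supplied = (68.8 − 32.5)/0.5 = 72.6.
Willingness to pay at Q' = 72.6: 96 − 0.01·72.6 = 95.274.
ΔQ = 124.5098 − 72.6 = 51.9098; wedge = 95.274 − 68.8 = 26.474.
The triangle = ½ × 51.9098 × 26.474 = 687.13.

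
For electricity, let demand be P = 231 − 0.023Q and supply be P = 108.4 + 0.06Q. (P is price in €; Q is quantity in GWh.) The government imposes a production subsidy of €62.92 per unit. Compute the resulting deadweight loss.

Competitive equilibrium: 231 − 0.023Q = 108.4 + 0.06Q → Q* = 1477.1084, P* = 197.0265.
The subsidy lowers effective supply by 62.92: P = 45.48 + 0.06Q.
New quantity: 231 − 0.023Q = 45.48 + 0.06Q → Q' = 2235.1807.
Overproduction ΔQ = 2235.1807 − 1477.1084 = 758.0723; wedge = subsidy = 62.92.
DWL = ½ × 758.0723 × 62.92 = €23848.95.

€23848.95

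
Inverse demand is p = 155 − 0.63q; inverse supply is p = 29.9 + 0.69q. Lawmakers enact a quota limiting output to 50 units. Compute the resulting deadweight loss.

Competitive equilibrium: 155 − 0.63q = 29.9 + 0.69q → q* = 94.7727, p* = 95.2932.
At q = 50: demand price = 155 − 0.63·50 = 123.5; supply price = 29.9 + 0.69·50 = 64.4.
Δq = 94.7727 − 50 = 44.7727; wedge = 123.5 − 64.4 = 59.1.
Deadweight loss = ½ × 44.7727 × 59.1 = 1323.03.

1323.03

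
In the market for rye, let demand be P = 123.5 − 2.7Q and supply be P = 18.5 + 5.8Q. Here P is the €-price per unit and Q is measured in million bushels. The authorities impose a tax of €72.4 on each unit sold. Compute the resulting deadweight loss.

€308.34 million

Competitive equilibrium: 123.5 − 2.7Q = 18.5 + 5.8Q → Q* = 12.3529, P* = 90.1471.
With the tax, the buyer price exceeds the seller price by 72.4: (123.5 − 2.7Q) − (18.5 + 5.8Q) = 72.4 → Q' = 3.8353.
ΔQ = 12.3529 − 3.8353 = 8.5176; the wedge equals the tax, 72.4.
Welfare loss = ½ × 8.5176 × 72.4 = €308.34 million.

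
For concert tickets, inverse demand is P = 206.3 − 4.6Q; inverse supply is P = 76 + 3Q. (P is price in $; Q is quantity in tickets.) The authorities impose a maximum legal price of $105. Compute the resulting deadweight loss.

$212.50

Competitive equilibrium: 206.3 − 4.6Q = 76 + 3Q → Q* = 17.1447, P* = 127.4342.
At the ceiling P = 105, quantity supplied = (105 − 76)/3 = 9.6667.
Willingness to pay at Q' = 9.6667: 206.3 − 4.6·9.6667 = 161.8332.
ΔQ = 17.1447 − 9.6667 = 7.478; wedge = 161.8332 − 105 = 56.8332.
DWL = ½ × 7.478 × 56.8332 = $212.50.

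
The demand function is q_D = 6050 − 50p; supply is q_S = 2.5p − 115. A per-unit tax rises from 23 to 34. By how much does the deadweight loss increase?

In inverse form: demand p = 121 − 0.02q, supply p = 46 + 0.4q.
Competitive equilibrium: 121 − 0.02q = 46 + 0.4q → q* = 178.5714, p* = 117.4286.
For a per-unit tax t: Δq = t/0.42, so DWL = ½·t·(t/0.42) = t²/0.84.
At t = 23: DWL = 629.762. At t = 34: DWL = 1376.19.
Increase = 1376.19 − 629.762 = 746.43.

746.43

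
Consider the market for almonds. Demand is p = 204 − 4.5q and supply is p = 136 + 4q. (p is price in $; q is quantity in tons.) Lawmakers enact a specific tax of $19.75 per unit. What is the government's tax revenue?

$112.11

Competitive equilibrium: 204 − 4.5q = 136 + 4q → q* = 8, p* = 168.
With the tax, the buyer price exceeds the seller price by 19.75: (204 − 4.5q) − (136 + 4q) = 19.75 → q' = 5.6765.
Tax revenue = 19.75 × 5.6765 = $112.11.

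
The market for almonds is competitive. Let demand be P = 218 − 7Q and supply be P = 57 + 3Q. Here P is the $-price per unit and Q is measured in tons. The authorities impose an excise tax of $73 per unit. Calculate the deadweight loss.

Competitive equilibrium: 218 − 7Q = 57 + 3Q → Q* = 16.1, P* = 105.3.
With the tax, the buyer price exceeds the seller price by 73: (218 − 7Q) − (57 + 3Q) = 73 → Q' = 8.8.
ΔQ = 16.1 − 8.8 = 7.3; the wedge equals the tax, 73.
The triangle = ½ × 7.3 × 73 = $266.45.

$266.45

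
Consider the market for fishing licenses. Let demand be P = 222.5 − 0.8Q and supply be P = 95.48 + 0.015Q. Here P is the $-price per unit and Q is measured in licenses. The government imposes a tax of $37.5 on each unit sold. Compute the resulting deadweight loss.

Competitive equilibrium: 222.5 − 0.8Q = 95.48 + 0.015Q → Q* = 155.8528, P* = 97.8178.
With the tax, the buyer price exceeds the seller price by 37.5: (222.5 − 0.8Q) − (95.48 + 0.015Q) = 37.5 → Q' = 109.8405.
ΔQ = 155.8528 − 109.8405 = 46.0123; the wedge equals the tax, 37.5.
Welfare loss = ½ × 46.0123 × 37.5 = $862.73.

$862.73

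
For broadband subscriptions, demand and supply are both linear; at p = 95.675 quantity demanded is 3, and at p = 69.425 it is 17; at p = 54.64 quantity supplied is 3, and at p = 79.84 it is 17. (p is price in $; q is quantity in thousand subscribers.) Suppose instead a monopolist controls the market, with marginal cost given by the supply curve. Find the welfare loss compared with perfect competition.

$42.09 thousand

Demand slope = (69.425 − 95.675)/(17 − 3) = −1.875, so p = 101.3 − 1.875q.
Supply slope = (79.84 − 54.64)/(17 − 3) = 1.8, so p = 49.24 + 1.8q.
Competitive equilibrium: 101.3 − 1.875q = 49.24 + 1.8q → q* = 14.166, p* = 74.7388.
Marginal revenue: MR = 101.3 − 3.75q. Set MR = MC: 101.3 − 3.75q = 49.24 + 1.8q → q_m = 9.3802.
Price p_m = 101.3 − 1.875·9.3802 = 83.7121; MC(q_m) = 49.24 + 1.8·9.3802 = 66.1244.
Competitive q* = 14.166, so Δq = 4.7858; wedge = 83.7121 − 66.1244 = 17.5877.
The triangle = ½ × 4.7858 × 17.5877 = $42.09 thousand.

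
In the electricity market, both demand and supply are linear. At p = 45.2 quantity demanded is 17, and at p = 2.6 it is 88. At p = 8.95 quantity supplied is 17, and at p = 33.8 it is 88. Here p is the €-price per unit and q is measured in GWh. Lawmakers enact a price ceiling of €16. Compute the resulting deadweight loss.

€154.16

Demand slope = (2.6 − 45.2)/(88 − 17) = −0.6, so p = 55.4 − 0.6q.
Supply slope = (33.8 − 8.95)/(88 − 17) = 0.35, so p = 3 + 0.35q.
Competitive equilibrium: 55.4 − 0.6q = 3 + 0.35q → q* = 55.1579, p* = 22.3053.
At the ceiling p = 16, quantity supplied = (16 − 3)/0.35 = 37.1429.
Willingness to pay at q' = 37.1429: 55.4 − 0.6·37.1429 = 33.1143.
Δq = 55.1579 − 37.1429 = 18.015; wedge = 33.1143 − 16 = 17.1143.
DWL = ½ × 18.015 × 17.1143 = €154.16.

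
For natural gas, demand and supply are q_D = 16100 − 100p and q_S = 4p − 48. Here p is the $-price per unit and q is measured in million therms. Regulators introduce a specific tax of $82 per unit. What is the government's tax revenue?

$21130.77 million

In inverse form: demand p = 161 − 0.01q, supply p = 12 + 0.25q.
Competitive equilibrium: 161 − 0.01q = 12 + 0.25q → q* = 573.0769, p* = 155.2692.
With the tax, the buyer price exceeds the seller price by 82: (161 − 0.01q) − (12 + 0.25q) = 82 → q' = 257.6923.
Tax revenue = 82 × 257.6923 = $21130.77 million.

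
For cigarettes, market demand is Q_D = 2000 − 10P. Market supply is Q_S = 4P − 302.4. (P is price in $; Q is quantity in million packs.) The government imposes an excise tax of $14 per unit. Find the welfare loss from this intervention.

$280 million

In inverse form: demand P = 200 − 0.1Q, supply P = 75.6 + 0.25Q.
Competitive equilibrium: 200 − 0.1Q = 75.6 + 0.25Q → Q* = 355.4286, P* = 164.4571.
With the tax, the buyer price exceeds the seller price by 14: (200 − 0.1Q) − (75.6 + 0.25Q) = 14 → Q' = 315.4286.
ΔQ = 355.4286 − 315.4286 = 40; the wedge equals the tax, 14.
Deadweight loss = ½ × 40 × 14 = $280 million.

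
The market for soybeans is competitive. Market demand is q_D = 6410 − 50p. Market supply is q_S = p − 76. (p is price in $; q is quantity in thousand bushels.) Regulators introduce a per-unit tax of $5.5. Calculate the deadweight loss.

$14.83 thousand

In inverse form: demand p = 128.2 − 0.02q, supply p = 76 + q.
Competitive equilibrium: 128.2 − 0.02q = 76 + q → q* = 51.1765, p* = 127.1765.
With the tax, the buyer price exceeds the seller price by 5.5: (128.2 − 0.02q) − (76 + q) = 5.5 → q' = 45.7843.
Δq = 51.1765 − 45.7843 = 5.3922; the wedge equals the tax, 5.5.
Welfare loss = ½ × 5.3922 × 5.5 = $14.83 thousand.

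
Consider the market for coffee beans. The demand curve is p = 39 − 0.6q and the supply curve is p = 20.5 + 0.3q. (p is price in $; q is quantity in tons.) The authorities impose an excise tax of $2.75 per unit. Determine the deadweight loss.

Competitive equilibrium: 39 − 0.6q = 20.5 + 0.3q → q* = 20.5556, p* = 26.6667.
With the tax, the buyer price exceeds the seller price by 2.75: (39 − 0.6q) − (20.5 + 0.3q) = 2.75 → q' = 17.5.
Δq = 20.5556 − 17.5 = 3.0556; the wedge equals the tax, 2.75.
The triangle = ½ × 3.0556 × 2.75 = $4.20.

$4.20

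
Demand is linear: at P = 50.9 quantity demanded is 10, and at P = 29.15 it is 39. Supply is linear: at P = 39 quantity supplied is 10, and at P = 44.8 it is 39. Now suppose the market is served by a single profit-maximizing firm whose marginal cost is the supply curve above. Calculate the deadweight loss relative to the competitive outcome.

Demand slope = (29.15 − 50.9)/(39 − 10) = −0.75, so P = 58.4 − 0.75Q.
Supply slope = (44.8 − 39)/(39 − 10) = 0.2, so P = 37 + 0.2Q.
Competitive equilibrium: 58.4 − 0.75Q = 37 + 0.2Q → Q* = 22.5263, P* = 41.5053.
Marginal revenue: MR = 58.4 − 1.5Q. Set MR = MC: 58.4 − 1.5Q = 37 + 0.2Q → Q_m = 12.5882.
Price P_m = 58.4 − 0.75·12.5882 = 48.9589; MC(Q_m) = 37 + 0.2·12.5882 = 39.5176.
Competitive Q* = 22.5263, so ΔQ = 9.9381; wedge = 48.9589 − 39.5176 = 9.4413.
Welfare loss = ½ × 9.9381 × 9.4413 = 46.91.

46.91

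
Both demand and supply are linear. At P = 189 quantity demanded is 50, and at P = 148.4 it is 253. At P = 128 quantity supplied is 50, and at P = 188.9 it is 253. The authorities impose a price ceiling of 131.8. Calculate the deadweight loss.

2988.44

Demand slope = (148.4 − 189)/(253 − 50) = −0.2, so P = 199 − 0.2Q.
Supply slope = (188.9 − 128)/(253 − 50) = 0.3, so P = 113 + 0.3Q.
Competitive equilibrium: 199 − 0.2Q = 113 + 0.3Q → Q* = 172, P* = 164.6.
At the ceiling P = 131.8, quantity supplied = (131.8 − 113)/0.3 = 62.66667.
Willingness to pay at Q' = 62.66667: 199 − 0.2·62.66667 = 186.46667.
ΔQ = 172 − 62.66667 = 109.33333; wedge = 186.46667 − 131.8 = 54.66667.
DWL = ½ × 109.33333 × 54.66667 = 2988.44.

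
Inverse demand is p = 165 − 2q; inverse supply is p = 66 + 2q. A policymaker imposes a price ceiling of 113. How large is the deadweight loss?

Competitive equilibrium: 165 − 2q = 66 + 2q → q* = 24.75, p* = 115.5.
At the ceiling p = 113, quantity supplied = (113 − 66)/2 = 23.5.
Willingness to pay at q' = 23.5: 165 − 2·23.5 = 118.
Δq = 24.75 − 23.5 = 1.25; wedge = 118 − 113 = 5.
Welfare loss = ½ × 1.25 × 5 = 3.125.

3.125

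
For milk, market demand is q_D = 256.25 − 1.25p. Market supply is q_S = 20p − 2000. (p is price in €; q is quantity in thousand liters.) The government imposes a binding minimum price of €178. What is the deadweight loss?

In inverse form: demand p = 205 − 0.8q, supply p = 100 + 0.05q.
Competitive equilibrium: 205 − 0.8q = 100 + 0.05q → q* = 123.5294, p* = 106.1765.
At the floor p = 178, quantity demanded = (205 − 178)/0.8 = 33.75.
Sellers' marginal cost at q' = 33.75: 100 + 0.05·33.75 = 101.6875.
Δq = 123.5294 − 33.75 = 89.7794; wedge = 178 − 101.6875 = 76.3125.
DWL = ½ × 89.7794 × 76.3125 = €3425.65 thousand.

€3425.65 thousand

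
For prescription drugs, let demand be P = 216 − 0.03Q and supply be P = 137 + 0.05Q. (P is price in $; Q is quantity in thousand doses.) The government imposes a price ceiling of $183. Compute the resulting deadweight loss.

$182.25 thousand

Competitive equilibrium: 216 − 0.03Q = 137 + 0.05Q → Q* = 987.5, P* = 186.375.
At the ceiling P = 183, quantity supplied = (183 − 137)/0.05 = 920.
Willingness to pay at Q' = 920: 216 − 0.03·920 = 188.4.
ΔQ = 987.5 − 920 = 67.5; wedge = 188.4 − 183 = 5.4.
The triangle = ½ × 67.5 × 5.4 = $182.25 thousand.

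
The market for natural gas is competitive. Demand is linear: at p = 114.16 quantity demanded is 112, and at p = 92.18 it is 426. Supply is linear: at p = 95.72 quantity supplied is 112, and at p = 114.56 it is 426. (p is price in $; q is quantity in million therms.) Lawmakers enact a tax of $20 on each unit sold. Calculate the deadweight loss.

Demand slope = (92.18 − 114.16)/(426 − 112) = −0.07, so p = 122 − 0.07q.
Supply slope = (114.56 − 95.72)/(426 − 112) = 0.06, so p = 89 + 0.06q.
Competitive equilibrium: 122 − 0.07q = 89 + 0.06q → q* = 253.8462, p* = 104.2308.
With the tax, the buyer price exceeds the seller price by 20: (122 − 0.07q) − (89 + 0.06q) = 20 → q' = 100.
Δq = 253.8462 − 100 = 153.8462; the wedge equals the tax, 20.
Deadweight loss = ½ × 153.8462 × 20 = $1538.46 million.

$1538.46 million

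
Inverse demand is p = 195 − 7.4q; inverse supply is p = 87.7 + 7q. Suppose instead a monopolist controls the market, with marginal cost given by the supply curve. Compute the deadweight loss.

46.06

Competitive equilibrium: 195 − 7.4q = 87.7 + 7q → q* = 7.4514, p* = 139.8597.
Marginal revenue: MR = 195 − 14.8q. Set MR = MC: 195 − 14.8q = 87.7 + 7q → q_m = 4.922.
Price p_m = 195 − 7.4·4.922 = 158.5772; MC(q_m) = 87.7 + 7·4.922 = 122.154.
Competitive q* = 7.4514, so Δq = 2.5294; wedge = 158.5772 − 122.154 = 36.4232.
Deadweight loss = ½ × 2.5294 × 36.4232 = 46.06.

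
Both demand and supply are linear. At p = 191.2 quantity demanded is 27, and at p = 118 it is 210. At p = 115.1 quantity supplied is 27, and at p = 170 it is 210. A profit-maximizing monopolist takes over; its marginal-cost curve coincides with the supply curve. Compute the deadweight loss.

Demand slope = (118 − 191.2)/(210 − 27) = −0.4, so p = 202 − 0.4q.
Supply slope = (170 − 115.1)/(210 − 27) = 0.3, so p = 107 + 0.3q.
Competitive equilibrium: 202 − 0.4q = 107 + 0.3q → q* = 135.7143, p* = 147.7143.
Marginal revenue: MR = 202 − 0.8q. Set MR = MC: 202 − 0.8q = 107 + 0.3q → q_m = 86.3636.
Price p_m = 202 − 0.4·86.3636 = 167.4546; MC(q_m) = 107 + 0.3·86.3636 = 132.9091.
Competitive q* = 135.7143, so Δq = 49.3507; wedge = 167.4546 − 132.9091 = 34.5455.
The triangle = ½ × 49.3507 × 34.5455 = 852.42.

852.42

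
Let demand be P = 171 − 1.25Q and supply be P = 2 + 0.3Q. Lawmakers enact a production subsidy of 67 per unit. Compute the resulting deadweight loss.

1448.06

Competitive equilibrium: 171 − 1.25Q = 2 + 0.3Q → Q* = 109.0323, P* = 34.7097.
The subsidy lowers effective supply by 67: P = 0.3Q − 65.
New quantity: 171 − 1.25Q = 0.3Q − 65 → Q' = 152.2581.
Overproduction ΔQ = 152.2581 − 109.0323 = 43.2258; wedge = subsidy = 67.
Deadweight loss = ½ × 43.2258 × 67 = 1448.06.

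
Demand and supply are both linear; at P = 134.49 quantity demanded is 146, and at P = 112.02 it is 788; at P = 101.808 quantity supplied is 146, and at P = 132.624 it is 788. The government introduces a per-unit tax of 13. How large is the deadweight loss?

1018.07

Demand slope = (112.02 − 134.49)/(788 − 146) = −0.035, so P = 139.6 − 0.035Q.
Supply slope = (132.624 − 101.808)/(788 − 146) = 0.048, so P = 94.8 + 0.048Q.
Competitive equilibrium: 139.6 − 0.035Q = 94.8 + 0.048Q → Q* = 539.759, P* = 120.7084.
With the tax, the buyer price exceeds the seller price by 13: (139.6 − 0.035Q) − (94.8 + 0.048Q) = 13 → Q' = 383.1325.
ΔQ = 539.759 − 383.1325 = 156.6265; the wedge equals the tax, 13.
Deadweight loss = ½ × 156.6265 × 13 = 1018.07.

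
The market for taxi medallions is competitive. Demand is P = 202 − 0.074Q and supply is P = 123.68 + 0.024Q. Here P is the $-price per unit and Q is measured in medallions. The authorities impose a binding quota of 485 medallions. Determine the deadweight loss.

$4836.86

Competitive equilibrium: 202 − 0.074Q = 123.68 + 0.024Q → Q* = 799.1837, P* = 142.8604.
At Q = 485: demand price = 202 − 0.074·485 = 166.11; supply price = 123.68 + 0.024·485 = 135.32.
ΔQ = 799.1837 − 485 = 314.1837; wedge = 166.11 − 135.32 = 30.79.
DWL = ½ × 314.1837 × 30.79 = $4836.86.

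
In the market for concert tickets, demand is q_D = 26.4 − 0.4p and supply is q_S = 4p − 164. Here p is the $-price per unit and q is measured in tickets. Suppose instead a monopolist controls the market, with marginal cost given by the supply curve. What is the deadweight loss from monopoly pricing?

$25.77

In inverse form: demand p = 66 − 2.5q, supply p = 41 + 0.25q.
Competitive equilibrium: 66 − 2.5q = 41 + 0.25q → q* = 9.0909, p* = 43.2727.
Marginal revenue: MR = 66 − 5q. Set MR = MC: 66 − 5q = 41 + 0.25q → q_m = 4.7619.
Price p_m = 66 − 2.5·4.7619 = 54.0953; MC(q_m) = 41 + 0.25·4.7619 = 42.1905.
Competitive q* = 9.0909, so Δq = 4.329; wedge = 54.0953 − 42.1905 = 11.9048.
DWL = ½ × 4.329 × 11.9048 = $25.77.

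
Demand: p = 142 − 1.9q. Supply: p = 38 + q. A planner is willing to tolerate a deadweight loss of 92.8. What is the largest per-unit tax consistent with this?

23.2

Competitive equilibrium: 142 − 1.9q = 38 + q → q* = 35.8621, p* = 73.8621.
A tax t gives Δq = t/2.9 and wedge t, so DWL = t²/5.8.
t²/5.8 = 92.8 → t² = 538.24 → t = 23.2.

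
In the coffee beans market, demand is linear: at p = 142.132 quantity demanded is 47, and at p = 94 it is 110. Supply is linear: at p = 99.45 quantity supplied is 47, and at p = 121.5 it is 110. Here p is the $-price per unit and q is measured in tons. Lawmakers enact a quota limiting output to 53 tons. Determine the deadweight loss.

$581.62

Demand slope = (94 − 142.132)/(110 − 47) = −0.764, so p = 178.04 − 0.764q.
Supply slope = (121.5 − 99.45)/(110 − 47) = 0.35, so p = 83 + 0.35q.
Competitive equilibrium: 178.04 − 0.764q = 83 + 0.35q → q* = 85.3142, p* = 112.86.
At q = 53: demand price = 178.04 − 0.764·53 = 137.548; supply price = 83 + 0.35·53 = 101.55.
Δq = 85.3142 − 53 = 32.3142; wedge = 137.548 − 101.55 = 35.998.
DWL = ½ × 32.3142 × 35.998 = $581.62.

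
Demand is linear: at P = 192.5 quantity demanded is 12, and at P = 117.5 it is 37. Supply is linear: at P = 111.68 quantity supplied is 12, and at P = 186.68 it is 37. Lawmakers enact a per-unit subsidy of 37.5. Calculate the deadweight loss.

117.19

Demand slope = (117.5 − 192.5)/(37 − 12) = −3, so P = 228.5 − 3Q.
Supply slope = (186.68 − 111.68)/(37 − 12) = 3, so P = 75.68 + 3Q.
Competitive equilibrium: 228.5 − 3Q = 75.68 + 3Q → Q* = 25.47, P* = 152.09.
The subsidy lowers effective supply by 37.5: P = 38.18 + 3Q.
New quantity: 228.5 − 3Q = 38.18 + 3Q → Q' = 31.72.
Overproduction ΔQ = 31.72 − 25.47 = 6.25; wedge = subsidy = 37.5.
Welfare loss = ½ × 6.25 × 37.5 = 117.19.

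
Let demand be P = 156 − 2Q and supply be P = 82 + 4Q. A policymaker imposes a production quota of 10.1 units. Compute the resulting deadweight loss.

Competitive equilibrium: 156 − 2Q = 82 + 4Q → Q* = 12.3333, P* = 131.3333.
At Q = 10.1: demand price = 156 − 2·10.1 = 135.8; supply price = 82 + 4·10.1 = 122.4.
ΔQ = 12.3333 − 10.1 = 2.2333; wedge = 135.8 − 122.4 = 13.4.
The triangle = ½ × 2.2333 × 13.4 = 14.96.

14.96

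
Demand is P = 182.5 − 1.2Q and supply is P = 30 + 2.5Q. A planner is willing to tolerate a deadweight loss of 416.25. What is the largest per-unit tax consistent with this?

Competitive equilibrium: 182.5 − 1.2Q = 30 + 2.5Q → Q* = 41.2162, P* = 133.0405.
A tax t gives ΔQ = t/3.7 and wedge t, so DWL = t²/7.4.
t²/7.4 = 416.25 → t² = 3080.25 → t = 55.5.

55.5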